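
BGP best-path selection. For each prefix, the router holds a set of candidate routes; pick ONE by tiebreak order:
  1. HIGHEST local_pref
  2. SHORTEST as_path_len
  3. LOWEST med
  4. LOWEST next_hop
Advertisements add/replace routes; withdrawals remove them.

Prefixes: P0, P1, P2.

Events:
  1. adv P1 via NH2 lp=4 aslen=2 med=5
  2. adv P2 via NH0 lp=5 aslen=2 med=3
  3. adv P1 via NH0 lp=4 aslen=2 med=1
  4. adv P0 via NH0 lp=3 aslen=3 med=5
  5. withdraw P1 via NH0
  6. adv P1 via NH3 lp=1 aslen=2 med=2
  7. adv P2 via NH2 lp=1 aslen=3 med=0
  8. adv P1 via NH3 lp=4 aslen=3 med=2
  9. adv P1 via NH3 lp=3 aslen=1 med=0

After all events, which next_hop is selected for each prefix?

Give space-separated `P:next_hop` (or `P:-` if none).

Op 1: best P0=- P1=NH2 P2=-
Op 2: best P0=- P1=NH2 P2=NH0
Op 3: best P0=- P1=NH0 P2=NH0
Op 4: best P0=NH0 P1=NH0 P2=NH0
Op 5: best P0=NH0 P1=NH2 P2=NH0
Op 6: best P0=NH0 P1=NH2 P2=NH0
Op 7: best P0=NH0 P1=NH2 P2=NH0
Op 8: best P0=NH0 P1=NH2 P2=NH0
Op 9: best P0=NH0 P1=NH2 P2=NH0

Answer: P0:NH0 P1:NH2 P2:NH0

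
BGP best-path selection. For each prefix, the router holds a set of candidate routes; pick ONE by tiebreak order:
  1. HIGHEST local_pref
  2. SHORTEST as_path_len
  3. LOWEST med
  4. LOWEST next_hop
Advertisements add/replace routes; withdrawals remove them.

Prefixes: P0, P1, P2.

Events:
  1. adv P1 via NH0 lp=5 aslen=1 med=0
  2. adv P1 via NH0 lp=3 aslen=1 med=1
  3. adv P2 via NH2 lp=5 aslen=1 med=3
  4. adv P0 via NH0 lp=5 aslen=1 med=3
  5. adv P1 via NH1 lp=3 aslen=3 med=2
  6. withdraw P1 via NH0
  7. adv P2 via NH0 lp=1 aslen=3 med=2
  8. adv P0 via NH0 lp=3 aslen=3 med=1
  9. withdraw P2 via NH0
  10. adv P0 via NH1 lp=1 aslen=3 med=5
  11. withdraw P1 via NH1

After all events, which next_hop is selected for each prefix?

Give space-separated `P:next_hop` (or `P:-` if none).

Op 1: best P0=- P1=NH0 P2=-
Op 2: best P0=- P1=NH0 P2=-
Op 3: best P0=- P1=NH0 P2=NH2
Op 4: best P0=NH0 P1=NH0 P2=NH2
Op 5: best P0=NH0 P1=NH0 P2=NH2
Op 6: best P0=NH0 P1=NH1 P2=NH2
Op 7: best P0=NH0 P1=NH1 P2=NH2
Op 8: best P0=NH0 P1=NH1 P2=NH2
Op 9: best P0=NH0 P1=NH1 P2=NH2
Op 10: best P0=NH0 P1=NH1 P2=NH2
Op 11: best P0=NH0 P1=- P2=NH2

Answer: P0:NH0 P1:- P2:NH2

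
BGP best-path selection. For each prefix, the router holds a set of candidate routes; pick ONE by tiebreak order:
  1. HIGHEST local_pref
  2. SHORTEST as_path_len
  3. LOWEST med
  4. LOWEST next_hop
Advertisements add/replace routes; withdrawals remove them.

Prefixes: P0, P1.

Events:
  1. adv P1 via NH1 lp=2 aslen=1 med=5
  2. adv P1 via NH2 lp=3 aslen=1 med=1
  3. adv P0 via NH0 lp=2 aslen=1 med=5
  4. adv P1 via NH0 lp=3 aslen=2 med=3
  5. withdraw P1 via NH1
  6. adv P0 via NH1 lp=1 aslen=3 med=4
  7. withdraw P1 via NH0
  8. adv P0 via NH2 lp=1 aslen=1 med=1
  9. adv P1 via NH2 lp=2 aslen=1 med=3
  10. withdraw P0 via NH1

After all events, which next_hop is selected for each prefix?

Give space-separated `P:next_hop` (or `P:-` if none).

Op 1: best P0=- P1=NH1
Op 2: best P0=- P1=NH2
Op 3: best P0=NH0 P1=NH2
Op 4: best P0=NH0 P1=NH2
Op 5: best P0=NH0 P1=NH2
Op 6: best P0=NH0 P1=NH2
Op 7: best P0=NH0 P1=NH2
Op 8: best P0=NH0 P1=NH2
Op 9: best P0=NH0 P1=NH2
Op 10: best P0=NH0 P1=NH2

Answer: P0:NH0 P1:NH2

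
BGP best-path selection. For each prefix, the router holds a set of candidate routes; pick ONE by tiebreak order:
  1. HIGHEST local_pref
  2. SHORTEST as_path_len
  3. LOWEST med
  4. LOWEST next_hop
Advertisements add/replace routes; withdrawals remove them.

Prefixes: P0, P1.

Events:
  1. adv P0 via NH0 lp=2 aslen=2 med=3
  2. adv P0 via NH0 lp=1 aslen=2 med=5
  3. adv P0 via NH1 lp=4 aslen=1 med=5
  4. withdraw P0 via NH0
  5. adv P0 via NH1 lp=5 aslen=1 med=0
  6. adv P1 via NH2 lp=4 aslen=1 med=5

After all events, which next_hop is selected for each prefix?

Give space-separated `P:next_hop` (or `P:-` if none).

Op 1: best P0=NH0 P1=-
Op 2: best P0=NH0 P1=-
Op 3: best P0=NH1 P1=-
Op 4: best P0=NH1 P1=-
Op 5: best P0=NH1 P1=-
Op 6: best P0=NH1 P1=NH2

Answer: P0:NH1 P1:NH2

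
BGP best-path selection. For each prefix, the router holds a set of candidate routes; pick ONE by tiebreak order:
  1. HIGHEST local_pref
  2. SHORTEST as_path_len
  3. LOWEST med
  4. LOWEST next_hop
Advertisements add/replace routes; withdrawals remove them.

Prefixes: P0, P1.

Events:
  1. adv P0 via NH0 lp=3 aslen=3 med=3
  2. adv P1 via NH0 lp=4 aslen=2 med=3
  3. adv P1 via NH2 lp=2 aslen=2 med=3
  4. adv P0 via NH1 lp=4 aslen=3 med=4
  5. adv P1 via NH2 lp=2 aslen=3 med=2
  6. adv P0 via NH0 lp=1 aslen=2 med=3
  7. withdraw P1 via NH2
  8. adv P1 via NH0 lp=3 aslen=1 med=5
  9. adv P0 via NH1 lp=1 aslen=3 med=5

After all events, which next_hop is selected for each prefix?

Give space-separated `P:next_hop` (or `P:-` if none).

Answer: P0:NH0 P1:NH0

Derivation:
Op 1: best P0=NH0 P1=-
Op 2: best P0=NH0 P1=NH0
Op 3: best P0=NH0 P1=NH0
Op 4: best P0=NH1 P1=NH0
Op 5: best P0=NH1 P1=NH0
Op 6: best P0=NH1 P1=NH0
Op 7: best P0=NH1 P1=NH0
Op 8: best P0=NH1 P1=NH0
Op 9: best P0=NH0 P1=NH0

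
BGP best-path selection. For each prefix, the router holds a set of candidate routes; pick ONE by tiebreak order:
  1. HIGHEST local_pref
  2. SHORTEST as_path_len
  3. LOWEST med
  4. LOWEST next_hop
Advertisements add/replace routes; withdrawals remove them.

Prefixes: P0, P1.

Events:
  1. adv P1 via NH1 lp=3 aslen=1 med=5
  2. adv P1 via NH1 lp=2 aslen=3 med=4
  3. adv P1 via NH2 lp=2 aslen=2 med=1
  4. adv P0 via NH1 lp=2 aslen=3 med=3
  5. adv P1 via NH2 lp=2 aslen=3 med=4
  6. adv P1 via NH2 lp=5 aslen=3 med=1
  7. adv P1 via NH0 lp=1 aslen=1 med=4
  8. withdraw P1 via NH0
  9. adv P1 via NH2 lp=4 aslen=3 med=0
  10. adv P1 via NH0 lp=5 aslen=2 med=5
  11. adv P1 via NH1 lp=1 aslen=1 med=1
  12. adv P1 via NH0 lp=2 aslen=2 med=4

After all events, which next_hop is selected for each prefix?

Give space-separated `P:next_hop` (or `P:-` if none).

Op 1: best P0=- P1=NH1
Op 2: best P0=- P1=NH1
Op 3: best P0=- P1=NH2
Op 4: best P0=NH1 P1=NH2
Op 5: best P0=NH1 P1=NH1
Op 6: best P0=NH1 P1=NH2
Op 7: best P0=NH1 P1=NH2
Op 8: best P0=NH1 P1=NH2
Op 9: best P0=NH1 P1=NH2
Op 10: best P0=NH1 P1=NH0
Op 11: best P0=NH1 P1=NH0
Op 12: best P0=NH1 P1=NH2

Answer: P0:NH1 P1:NH2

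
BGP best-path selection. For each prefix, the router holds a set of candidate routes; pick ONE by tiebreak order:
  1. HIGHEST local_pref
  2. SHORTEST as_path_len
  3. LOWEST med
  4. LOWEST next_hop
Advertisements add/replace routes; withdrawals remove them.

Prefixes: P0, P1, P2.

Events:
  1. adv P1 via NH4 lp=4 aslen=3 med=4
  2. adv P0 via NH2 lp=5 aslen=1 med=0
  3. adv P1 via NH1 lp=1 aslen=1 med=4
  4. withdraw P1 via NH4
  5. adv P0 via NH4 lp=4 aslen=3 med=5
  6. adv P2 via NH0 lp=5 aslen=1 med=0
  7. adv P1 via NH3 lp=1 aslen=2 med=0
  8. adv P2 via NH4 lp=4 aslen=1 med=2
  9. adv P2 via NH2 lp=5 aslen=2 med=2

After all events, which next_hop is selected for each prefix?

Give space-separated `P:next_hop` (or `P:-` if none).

Answer: P0:NH2 P1:NH1 P2:NH0

Derivation:
Op 1: best P0=- P1=NH4 P2=-
Op 2: best P0=NH2 P1=NH4 P2=-
Op 3: best P0=NH2 P1=NH4 P2=-
Op 4: best P0=NH2 P1=NH1 P2=-
Op 5: best P0=NH2 P1=NH1 P2=-
Op 6: best P0=NH2 P1=NH1 P2=NH0
Op 7: best P0=NH2 P1=NH1 P2=NH0
Op 8: best P0=NH2 P1=NH1 P2=NH0
Op 9: best P0=NH2 P1=NH1 P2=NH0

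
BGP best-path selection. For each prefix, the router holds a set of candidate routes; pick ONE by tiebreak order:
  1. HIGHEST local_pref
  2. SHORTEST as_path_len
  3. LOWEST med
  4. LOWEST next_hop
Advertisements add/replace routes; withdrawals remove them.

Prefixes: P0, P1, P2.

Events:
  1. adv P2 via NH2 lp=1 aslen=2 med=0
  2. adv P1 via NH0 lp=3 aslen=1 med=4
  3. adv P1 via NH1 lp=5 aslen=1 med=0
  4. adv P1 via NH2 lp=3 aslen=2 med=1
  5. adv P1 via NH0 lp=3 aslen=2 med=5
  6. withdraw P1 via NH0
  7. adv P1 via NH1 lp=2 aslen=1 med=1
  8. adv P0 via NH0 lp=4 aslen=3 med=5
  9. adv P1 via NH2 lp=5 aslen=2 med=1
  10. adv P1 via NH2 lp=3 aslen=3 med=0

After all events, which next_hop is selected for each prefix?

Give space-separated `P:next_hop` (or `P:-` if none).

Answer: P0:NH0 P1:NH2 P2:NH2

Derivation:
Op 1: best P0=- P1=- P2=NH2
Op 2: best P0=- P1=NH0 P2=NH2
Op 3: best P0=- P1=NH1 P2=NH2
Op 4: best P0=- P1=NH1 P2=NH2
Op 5: best P0=- P1=NH1 P2=NH2
Op 6: best P0=- P1=NH1 P2=NH2
Op 7: best P0=- P1=NH2 P2=NH2
Op 8: best P0=NH0 P1=NH2 P2=NH2
Op 9: best P0=NH0 P1=NH2 P2=NH2
Op 10: best P0=NH0 P1=NH2 P2=NH2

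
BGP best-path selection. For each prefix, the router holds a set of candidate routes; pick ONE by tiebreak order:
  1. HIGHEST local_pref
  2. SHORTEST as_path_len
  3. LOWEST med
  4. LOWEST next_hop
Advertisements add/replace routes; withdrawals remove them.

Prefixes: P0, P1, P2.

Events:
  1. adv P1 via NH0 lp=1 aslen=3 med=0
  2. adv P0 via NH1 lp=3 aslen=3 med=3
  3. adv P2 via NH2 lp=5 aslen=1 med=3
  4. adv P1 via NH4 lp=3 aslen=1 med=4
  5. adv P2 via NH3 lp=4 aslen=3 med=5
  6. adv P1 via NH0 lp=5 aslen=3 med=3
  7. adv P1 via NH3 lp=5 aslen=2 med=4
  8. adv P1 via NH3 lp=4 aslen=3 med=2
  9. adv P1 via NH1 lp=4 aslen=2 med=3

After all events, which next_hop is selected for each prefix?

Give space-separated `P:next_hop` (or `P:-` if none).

Op 1: best P0=- P1=NH0 P2=-
Op 2: best P0=NH1 P1=NH0 P2=-
Op 3: best P0=NH1 P1=NH0 P2=NH2
Op 4: best P0=NH1 P1=NH4 P2=NH2
Op 5: best P0=NH1 P1=NH4 P2=NH2
Op 6: best P0=NH1 P1=NH0 P2=NH2
Op 7: best P0=NH1 P1=NH3 P2=NH2
Op 8: best P0=NH1 P1=NH0 P2=NH2
Op 9: best P0=NH1 P1=NH0 P2=NH2

Answer: P0:NH1 P1:NH0 P2:NH2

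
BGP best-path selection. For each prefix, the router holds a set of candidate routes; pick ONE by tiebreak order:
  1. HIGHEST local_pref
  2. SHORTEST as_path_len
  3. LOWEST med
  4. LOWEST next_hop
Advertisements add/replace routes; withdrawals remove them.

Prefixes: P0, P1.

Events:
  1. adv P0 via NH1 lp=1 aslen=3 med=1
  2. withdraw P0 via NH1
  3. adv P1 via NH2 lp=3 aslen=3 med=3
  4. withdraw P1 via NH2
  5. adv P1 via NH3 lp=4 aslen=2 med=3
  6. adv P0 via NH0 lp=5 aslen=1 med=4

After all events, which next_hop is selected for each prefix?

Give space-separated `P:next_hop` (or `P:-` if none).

Op 1: best P0=NH1 P1=-
Op 2: best P0=- P1=-
Op 3: best P0=- P1=NH2
Op 4: best P0=- P1=-
Op 5: best P0=- P1=NH3
Op 6: best P0=NH0 P1=NH3

Answer: P0:NH0 P1:NH3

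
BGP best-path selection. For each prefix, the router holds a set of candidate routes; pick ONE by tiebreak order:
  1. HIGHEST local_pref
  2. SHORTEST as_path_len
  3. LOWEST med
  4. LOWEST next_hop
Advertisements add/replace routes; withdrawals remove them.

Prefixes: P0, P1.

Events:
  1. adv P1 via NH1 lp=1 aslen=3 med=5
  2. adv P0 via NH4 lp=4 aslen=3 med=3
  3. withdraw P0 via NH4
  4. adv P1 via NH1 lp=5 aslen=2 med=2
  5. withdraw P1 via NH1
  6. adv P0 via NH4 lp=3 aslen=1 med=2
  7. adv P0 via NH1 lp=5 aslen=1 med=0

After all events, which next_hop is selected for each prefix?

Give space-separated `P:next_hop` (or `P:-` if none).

Op 1: best P0=- P1=NH1
Op 2: best P0=NH4 P1=NH1
Op 3: best P0=- P1=NH1
Op 4: best P0=- P1=NH1
Op 5: best P0=- P1=-
Op 6: best P0=NH4 P1=-
Op 7: best P0=NH1 P1=-

Answer: P0:NH1 P1:-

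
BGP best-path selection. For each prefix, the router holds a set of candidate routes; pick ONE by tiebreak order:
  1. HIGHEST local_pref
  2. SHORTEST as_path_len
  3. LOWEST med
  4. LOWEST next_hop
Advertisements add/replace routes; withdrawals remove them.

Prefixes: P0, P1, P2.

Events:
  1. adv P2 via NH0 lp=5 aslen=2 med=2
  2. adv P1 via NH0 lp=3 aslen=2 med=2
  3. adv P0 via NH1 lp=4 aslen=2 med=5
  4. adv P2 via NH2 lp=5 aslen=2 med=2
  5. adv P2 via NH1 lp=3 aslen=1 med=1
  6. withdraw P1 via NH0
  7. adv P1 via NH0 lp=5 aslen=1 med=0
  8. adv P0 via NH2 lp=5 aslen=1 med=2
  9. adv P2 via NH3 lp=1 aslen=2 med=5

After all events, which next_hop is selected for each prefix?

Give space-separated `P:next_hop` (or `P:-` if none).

Op 1: best P0=- P1=- P2=NH0
Op 2: best P0=- P1=NH0 P2=NH0
Op 3: best P0=NH1 P1=NH0 P2=NH0
Op 4: best P0=NH1 P1=NH0 P2=NH0
Op 5: best P0=NH1 P1=NH0 P2=NH0
Op 6: best P0=NH1 P1=- P2=NH0
Op 7: best P0=NH1 P1=NH0 P2=NH0
Op 8: best P0=NH2 P1=NH0 P2=NH0
Op 9: best P0=NH2 P1=NH0 P2=NH0

Answer: P0:NH2 P1:NH0 P2:NH0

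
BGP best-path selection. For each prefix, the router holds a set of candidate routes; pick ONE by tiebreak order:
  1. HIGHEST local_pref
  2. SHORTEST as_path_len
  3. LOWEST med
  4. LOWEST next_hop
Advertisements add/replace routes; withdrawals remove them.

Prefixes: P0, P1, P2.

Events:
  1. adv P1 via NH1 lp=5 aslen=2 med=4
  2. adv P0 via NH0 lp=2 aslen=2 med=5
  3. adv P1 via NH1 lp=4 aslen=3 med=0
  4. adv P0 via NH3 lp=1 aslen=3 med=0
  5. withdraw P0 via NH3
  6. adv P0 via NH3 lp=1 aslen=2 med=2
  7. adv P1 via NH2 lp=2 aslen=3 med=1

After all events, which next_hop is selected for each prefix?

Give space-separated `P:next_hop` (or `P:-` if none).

Op 1: best P0=- P1=NH1 P2=-
Op 2: best P0=NH0 P1=NH1 P2=-
Op 3: best P0=NH0 P1=NH1 P2=-
Op 4: best P0=NH0 P1=NH1 P2=-
Op 5: best P0=NH0 P1=NH1 P2=-
Op 6: best P0=NH0 P1=NH1 P2=-
Op 7: best P0=NH0 P1=NH1 P2=-

Answer: P0:NH0 P1:NH1 P2:-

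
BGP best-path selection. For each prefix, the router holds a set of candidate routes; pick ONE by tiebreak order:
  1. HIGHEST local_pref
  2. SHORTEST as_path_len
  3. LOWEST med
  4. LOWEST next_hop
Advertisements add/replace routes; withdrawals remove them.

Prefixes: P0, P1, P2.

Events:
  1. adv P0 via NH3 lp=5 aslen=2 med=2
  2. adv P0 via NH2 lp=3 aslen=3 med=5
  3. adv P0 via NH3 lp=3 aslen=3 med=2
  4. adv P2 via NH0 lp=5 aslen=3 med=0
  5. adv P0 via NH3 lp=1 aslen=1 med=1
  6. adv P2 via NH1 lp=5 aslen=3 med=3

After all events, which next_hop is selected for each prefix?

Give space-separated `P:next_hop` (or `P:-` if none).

Op 1: best P0=NH3 P1=- P2=-
Op 2: best P0=NH3 P1=- P2=-
Op 3: best P0=NH3 P1=- P2=-
Op 4: best P0=NH3 P1=- P2=NH0
Op 5: best P0=NH2 P1=- P2=NH0
Op 6: best P0=NH2 P1=- P2=NH0

Answer: P0:NH2 P1:- P2:NH0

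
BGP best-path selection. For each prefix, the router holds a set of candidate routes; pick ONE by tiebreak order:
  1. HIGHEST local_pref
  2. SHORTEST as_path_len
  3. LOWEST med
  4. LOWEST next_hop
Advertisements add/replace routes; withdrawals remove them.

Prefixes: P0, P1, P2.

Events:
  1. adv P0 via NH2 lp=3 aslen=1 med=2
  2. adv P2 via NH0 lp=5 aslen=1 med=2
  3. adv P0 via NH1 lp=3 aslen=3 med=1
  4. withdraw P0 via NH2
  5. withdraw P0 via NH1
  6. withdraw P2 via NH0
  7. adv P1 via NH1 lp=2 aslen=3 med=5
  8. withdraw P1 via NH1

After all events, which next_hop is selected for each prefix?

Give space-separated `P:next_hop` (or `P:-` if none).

Answer: P0:- P1:- P2:-

Derivation:
Op 1: best P0=NH2 P1=- P2=-
Op 2: best P0=NH2 P1=- P2=NH0
Op 3: best P0=NH2 P1=- P2=NH0
Op 4: best P0=NH1 P1=- P2=NH0
Op 5: best P0=- P1=- P2=NH0
Op 6: best P0=- P1=- P2=-
Op 7: best P0=- P1=NH1 P2=-
Op 8: best P0=- P1=- P2=-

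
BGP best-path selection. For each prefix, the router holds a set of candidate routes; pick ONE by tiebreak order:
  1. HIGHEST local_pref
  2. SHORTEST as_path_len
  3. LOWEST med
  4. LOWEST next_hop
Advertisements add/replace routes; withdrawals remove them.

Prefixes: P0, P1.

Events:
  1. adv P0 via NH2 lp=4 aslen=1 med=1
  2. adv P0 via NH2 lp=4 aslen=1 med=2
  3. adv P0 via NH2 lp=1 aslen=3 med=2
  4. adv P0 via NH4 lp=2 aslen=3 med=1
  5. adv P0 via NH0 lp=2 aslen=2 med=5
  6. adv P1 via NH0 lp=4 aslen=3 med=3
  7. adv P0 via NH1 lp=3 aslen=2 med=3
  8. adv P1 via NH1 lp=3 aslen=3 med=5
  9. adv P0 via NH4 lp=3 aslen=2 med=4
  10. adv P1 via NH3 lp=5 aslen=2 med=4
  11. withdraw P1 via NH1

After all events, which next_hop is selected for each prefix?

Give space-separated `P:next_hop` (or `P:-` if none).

Op 1: best P0=NH2 P1=-
Op 2: best P0=NH2 P1=-
Op 3: best P0=NH2 P1=-
Op 4: best P0=NH4 P1=-
Op 5: best P0=NH0 P1=-
Op 6: best P0=NH0 P1=NH0
Op 7: best P0=NH1 P1=NH0
Op 8: best P0=NH1 P1=NH0
Op 9: best P0=NH1 P1=NH0
Op 10: best P0=NH1 P1=NH3
Op 11: best P0=NH1 P1=NH3

Answer: P0:NH1 P1:NH3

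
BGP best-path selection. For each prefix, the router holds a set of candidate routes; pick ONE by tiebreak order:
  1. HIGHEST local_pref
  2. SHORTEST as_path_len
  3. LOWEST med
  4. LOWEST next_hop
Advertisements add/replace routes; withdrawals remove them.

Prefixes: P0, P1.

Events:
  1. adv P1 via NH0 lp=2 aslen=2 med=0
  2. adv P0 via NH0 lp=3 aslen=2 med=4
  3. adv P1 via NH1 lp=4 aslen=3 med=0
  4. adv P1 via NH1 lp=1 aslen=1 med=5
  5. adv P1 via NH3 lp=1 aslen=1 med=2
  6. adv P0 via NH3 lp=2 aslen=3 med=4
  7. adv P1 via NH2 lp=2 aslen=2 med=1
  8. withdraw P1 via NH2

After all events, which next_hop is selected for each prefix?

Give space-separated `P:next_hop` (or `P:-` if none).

Answer: P0:NH0 P1:NH0

Derivation:
Op 1: best P0=- P1=NH0
Op 2: best P0=NH0 P1=NH0
Op 3: best P0=NH0 P1=NH1
Op 4: best P0=NH0 P1=NH0
Op 5: best P0=NH0 P1=NH0
Op 6: best P0=NH0 P1=NH0
Op 7: best P0=NH0 P1=NH0
Op 8: best P0=NH0 P1=NH0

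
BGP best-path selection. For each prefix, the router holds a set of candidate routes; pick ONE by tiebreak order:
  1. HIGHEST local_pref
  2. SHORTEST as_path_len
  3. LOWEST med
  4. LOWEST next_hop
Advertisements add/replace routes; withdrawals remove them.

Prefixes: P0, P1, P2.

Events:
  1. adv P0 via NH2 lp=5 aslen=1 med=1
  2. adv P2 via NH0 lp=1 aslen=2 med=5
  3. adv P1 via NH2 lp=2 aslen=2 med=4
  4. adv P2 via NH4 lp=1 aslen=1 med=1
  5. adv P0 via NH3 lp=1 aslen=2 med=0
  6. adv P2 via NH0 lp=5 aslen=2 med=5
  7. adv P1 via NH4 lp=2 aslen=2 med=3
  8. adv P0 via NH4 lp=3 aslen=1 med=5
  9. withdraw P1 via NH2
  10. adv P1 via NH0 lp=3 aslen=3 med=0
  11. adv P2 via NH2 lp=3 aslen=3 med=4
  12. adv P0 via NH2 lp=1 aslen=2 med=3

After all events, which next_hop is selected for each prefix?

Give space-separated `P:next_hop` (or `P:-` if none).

Answer: P0:NH4 P1:NH0 P2:NH0

Derivation:
Op 1: best P0=NH2 P1=- P2=-
Op 2: best P0=NH2 P1=- P2=NH0
Op 3: best P0=NH2 P1=NH2 P2=NH0
Op 4: best P0=NH2 P1=NH2 P2=NH4
Op 5: best P0=NH2 P1=NH2 P2=NH4
Op 6: best P0=NH2 P1=NH2 P2=NH0
Op 7: best P0=NH2 P1=NH4 P2=NH0
Op 8: best P0=NH2 P1=NH4 P2=NH0
Op 9: best P0=NH2 P1=NH4 P2=NH0
Op 10: best P0=NH2 P1=NH0 P2=NH0
Op 11: best P0=NH2 P1=NH0 P2=NH0
Op 12: best P0=NH4 P1=NH0 P2=NH0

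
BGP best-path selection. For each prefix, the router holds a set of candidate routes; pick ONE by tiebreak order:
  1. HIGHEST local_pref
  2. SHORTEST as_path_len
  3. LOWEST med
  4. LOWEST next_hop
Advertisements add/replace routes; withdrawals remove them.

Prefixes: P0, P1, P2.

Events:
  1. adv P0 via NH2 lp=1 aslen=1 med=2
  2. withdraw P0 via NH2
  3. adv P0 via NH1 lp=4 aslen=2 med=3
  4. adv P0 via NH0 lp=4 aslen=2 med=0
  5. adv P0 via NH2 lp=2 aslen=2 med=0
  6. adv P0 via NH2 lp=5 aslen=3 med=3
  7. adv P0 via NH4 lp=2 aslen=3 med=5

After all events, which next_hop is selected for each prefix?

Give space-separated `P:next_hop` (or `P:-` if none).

Answer: P0:NH2 P1:- P2:-

Derivation:
Op 1: best P0=NH2 P1=- P2=-
Op 2: best P0=- P1=- P2=-
Op 3: best P0=NH1 P1=- P2=-
Op 4: best P0=NH0 P1=- P2=-
Op 5: best P0=NH0 P1=- P2=-
Op 6: best P0=NH2 P1=- P2=-
Op 7: best P0=NH2 P1=- P2=-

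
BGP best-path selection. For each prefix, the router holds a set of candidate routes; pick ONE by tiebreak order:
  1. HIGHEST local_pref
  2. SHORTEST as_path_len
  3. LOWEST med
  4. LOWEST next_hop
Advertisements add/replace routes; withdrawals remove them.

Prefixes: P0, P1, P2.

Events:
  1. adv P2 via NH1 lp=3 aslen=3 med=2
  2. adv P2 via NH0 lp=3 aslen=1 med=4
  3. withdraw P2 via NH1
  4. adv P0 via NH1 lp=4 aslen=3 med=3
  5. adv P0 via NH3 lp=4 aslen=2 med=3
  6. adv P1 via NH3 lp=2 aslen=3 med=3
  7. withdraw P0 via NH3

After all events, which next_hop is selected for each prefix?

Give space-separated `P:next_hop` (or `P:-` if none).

Op 1: best P0=- P1=- P2=NH1
Op 2: best P0=- P1=- P2=NH0
Op 3: best P0=- P1=- P2=NH0
Op 4: best P0=NH1 P1=- P2=NH0
Op 5: best P0=NH3 P1=- P2=NH0
Op 6: best P0=NH3 P1=NH3 P2=NH0
Op 7: best P0=NH1 P1=NH3 P2=NH0

Answer: P0:NH1 P1:NH3 P2:NH0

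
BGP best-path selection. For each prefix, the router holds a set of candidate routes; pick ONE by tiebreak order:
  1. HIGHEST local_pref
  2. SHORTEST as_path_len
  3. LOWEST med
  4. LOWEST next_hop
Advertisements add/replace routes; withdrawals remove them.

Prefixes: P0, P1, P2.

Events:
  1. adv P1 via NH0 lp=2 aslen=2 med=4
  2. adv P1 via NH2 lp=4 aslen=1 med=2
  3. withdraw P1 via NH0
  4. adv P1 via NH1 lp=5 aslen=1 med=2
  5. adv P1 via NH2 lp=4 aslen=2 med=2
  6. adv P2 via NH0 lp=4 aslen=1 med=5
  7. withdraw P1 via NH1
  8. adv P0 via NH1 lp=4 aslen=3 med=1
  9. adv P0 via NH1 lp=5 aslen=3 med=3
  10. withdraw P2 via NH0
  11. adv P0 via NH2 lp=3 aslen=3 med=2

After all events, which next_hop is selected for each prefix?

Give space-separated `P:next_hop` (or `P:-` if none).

Answer: P0:NH1 P1:NH2 P2:-

Derivation:
Op 1: best P0=- P1=NH0 P2=-
Op 2: best P0=- P1=NH2 P2=-
Op 3: best P0=- P1=NH2 P2=-
Op 4: best P0=- P1=NH1 P2=-
Op 5: best P0=- P1=NH1 P2=-
Op 6: best P0=- P1=NH1 P2=NH0
Op 7: best P0=- P1=NH2 P2=NH0
Op 8: best P0=NH1 P1=NH2 P2=NH0
Op 9: best P0=NH1 P1=NH2 P2=NH0
Op 10: best P0=NH1 P1=NH2 P2=-
Op 11: best P0=NH1 P1=NH2 P2=-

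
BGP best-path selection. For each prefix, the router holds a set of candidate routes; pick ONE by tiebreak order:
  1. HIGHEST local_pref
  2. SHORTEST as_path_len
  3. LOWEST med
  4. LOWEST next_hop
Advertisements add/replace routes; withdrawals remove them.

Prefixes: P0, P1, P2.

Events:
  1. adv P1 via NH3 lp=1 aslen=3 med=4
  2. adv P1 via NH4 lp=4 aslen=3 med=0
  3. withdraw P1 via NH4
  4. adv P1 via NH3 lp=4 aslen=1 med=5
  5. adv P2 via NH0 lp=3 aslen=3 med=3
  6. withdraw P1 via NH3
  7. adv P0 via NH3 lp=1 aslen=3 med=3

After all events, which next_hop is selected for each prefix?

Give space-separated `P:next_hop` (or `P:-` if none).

Answer: P0:NH3 P1:- P2:NH0

Derivation:
Op 1: best P0=- P1=NH3 P2=-
Op 2: best P0=- P1=NH4 P2=-
Op 3: best P0=- P1=NH3 P2=-
Op 4: best P0=- P1=NH3 P2=-
Op 5: best P0=- P1=NH3 P2=NH0
Op 6: best P0=- P1=- P2=NH0
Op 7: best P0=NH3 P1=- P2=NH0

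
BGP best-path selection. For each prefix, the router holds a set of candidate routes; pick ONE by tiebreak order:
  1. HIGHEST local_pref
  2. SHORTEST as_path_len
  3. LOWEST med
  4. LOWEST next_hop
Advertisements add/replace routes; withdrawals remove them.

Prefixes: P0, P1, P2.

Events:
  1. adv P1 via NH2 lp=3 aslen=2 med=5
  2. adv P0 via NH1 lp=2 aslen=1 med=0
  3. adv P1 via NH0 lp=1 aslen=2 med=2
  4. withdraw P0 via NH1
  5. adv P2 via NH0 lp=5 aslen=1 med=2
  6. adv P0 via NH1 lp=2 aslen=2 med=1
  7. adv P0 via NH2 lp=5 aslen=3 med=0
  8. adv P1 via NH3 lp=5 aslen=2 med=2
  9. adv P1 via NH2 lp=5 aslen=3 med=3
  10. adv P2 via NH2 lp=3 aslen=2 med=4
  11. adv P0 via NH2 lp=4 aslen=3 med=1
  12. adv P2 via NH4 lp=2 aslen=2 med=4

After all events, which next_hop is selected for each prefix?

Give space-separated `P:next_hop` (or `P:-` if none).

Op 1: best P0=- P1=NH2 P2=-
Op 2: best P0=NH1 P1=NH2 P2=-
Op 3: best P0=NH1 P1=NH2 P2=-
Op 4: best P0=- P1=NH2 P2=-
Op 5: best P0=- P1=NH2 P2=NH0
Op 6: best P0=NH1 P1=NH2 P2=NH0
Op 7: best P0=NH2 P1=NH2 P2=NH0
Op 8: best P0=NH2 P1=NH3 P2=NH0
Op 9: best P0=NH2 P1=NH3 P2=NH0
Op 10: best P0=NH2 P1=NH3 P2=NH0
Op 11: best P0=NH2 P1=NH3 P2=NH0
Op 12: best P0=NH2 P1=NH3 P2=NH0

Answer: P0:NH2 P1:NH3 P2:NH0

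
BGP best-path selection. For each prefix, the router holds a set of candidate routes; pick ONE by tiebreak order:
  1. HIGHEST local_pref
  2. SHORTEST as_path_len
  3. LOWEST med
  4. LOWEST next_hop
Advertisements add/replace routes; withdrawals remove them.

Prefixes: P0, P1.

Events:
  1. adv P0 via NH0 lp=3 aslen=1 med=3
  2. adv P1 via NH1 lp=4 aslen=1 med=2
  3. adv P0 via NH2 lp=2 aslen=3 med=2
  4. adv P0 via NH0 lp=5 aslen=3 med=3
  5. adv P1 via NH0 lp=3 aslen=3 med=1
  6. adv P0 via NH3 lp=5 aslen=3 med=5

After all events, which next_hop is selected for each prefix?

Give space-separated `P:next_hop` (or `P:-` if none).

Answer: P0:NH0 P1:NH1

Derivation:
Op 1: best P0=NH0 P1=-
Op 2: best P0=NH0 P1=NH1
Op 3: best P0=NH0 P1=NH1
Op 4: best P0=NH0 P1=NH1
Op 5: best P0=NH0 P1=NH1
Op 6: best P0=NH0 P1=NH1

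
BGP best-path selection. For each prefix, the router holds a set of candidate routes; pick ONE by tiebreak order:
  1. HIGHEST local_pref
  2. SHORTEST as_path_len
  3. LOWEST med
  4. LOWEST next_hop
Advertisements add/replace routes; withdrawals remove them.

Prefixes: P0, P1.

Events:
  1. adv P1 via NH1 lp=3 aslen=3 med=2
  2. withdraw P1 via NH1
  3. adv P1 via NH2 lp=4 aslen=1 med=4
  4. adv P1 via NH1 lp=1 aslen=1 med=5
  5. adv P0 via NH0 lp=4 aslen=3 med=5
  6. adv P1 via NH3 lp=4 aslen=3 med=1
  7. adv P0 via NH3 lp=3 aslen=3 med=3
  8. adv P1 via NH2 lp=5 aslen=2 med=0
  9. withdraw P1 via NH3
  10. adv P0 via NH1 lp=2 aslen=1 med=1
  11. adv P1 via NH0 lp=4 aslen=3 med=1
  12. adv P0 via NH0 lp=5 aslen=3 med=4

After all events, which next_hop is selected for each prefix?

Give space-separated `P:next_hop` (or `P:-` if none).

Answer: P0:NH0 P1:NH2

Derivation:
Op 1: best P0=- P1=NH1
Op 2: best P0=- P1=-
Op 3: best P0=- P1=NH2
Op 4: best P0=- P1=NH2
Op 5: best P0=NH0 P1=NH2
Op 6: best P0=NH0 P1=NH2
Op 7: best P0=NH0 P1=NH2
Op 8: best P0=NH0 P1=NH2
Op 9: best P0=NH0 P1=NH2
Op 10: best P0=NH0 P1=NH2
Op 11: best P0=NH0 P1=NH2
Op 12: best P0=NH0 P1=NH2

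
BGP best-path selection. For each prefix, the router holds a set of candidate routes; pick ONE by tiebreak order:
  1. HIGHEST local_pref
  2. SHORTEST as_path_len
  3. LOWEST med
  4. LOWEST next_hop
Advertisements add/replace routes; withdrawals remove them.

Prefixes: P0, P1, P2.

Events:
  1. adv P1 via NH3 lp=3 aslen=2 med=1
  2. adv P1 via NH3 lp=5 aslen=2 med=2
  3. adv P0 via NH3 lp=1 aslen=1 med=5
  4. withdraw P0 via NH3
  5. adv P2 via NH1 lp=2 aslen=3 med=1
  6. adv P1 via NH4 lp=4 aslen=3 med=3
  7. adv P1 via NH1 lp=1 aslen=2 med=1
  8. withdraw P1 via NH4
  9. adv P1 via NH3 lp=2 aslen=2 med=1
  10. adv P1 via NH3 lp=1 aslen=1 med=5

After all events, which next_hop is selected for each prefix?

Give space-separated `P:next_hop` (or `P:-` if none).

Op 1: best P0=- P1=NH3 P2=-
Op 2: best P0=- P1=NH3 P2=-
Op 3: best P0=NH3 P1=NH3 P2=-
Op 4: best P0=- P1=NH3 P2=-
Op 5: best P0=- P1=NH3 P2=NH1
Op 6: best P0=- P1=NH3 P2=NH1
Op 7: best P0=- P1=NH3 P2=NH1
Op 8: best P0=- P1=NH3 P2=NH1
Op 9: best P0=- P1=NH3 P2=NH1
Op 10: best P0=- P1=NH3 P2=NH1

Answer: P0:- P1:NH3 P2:NH1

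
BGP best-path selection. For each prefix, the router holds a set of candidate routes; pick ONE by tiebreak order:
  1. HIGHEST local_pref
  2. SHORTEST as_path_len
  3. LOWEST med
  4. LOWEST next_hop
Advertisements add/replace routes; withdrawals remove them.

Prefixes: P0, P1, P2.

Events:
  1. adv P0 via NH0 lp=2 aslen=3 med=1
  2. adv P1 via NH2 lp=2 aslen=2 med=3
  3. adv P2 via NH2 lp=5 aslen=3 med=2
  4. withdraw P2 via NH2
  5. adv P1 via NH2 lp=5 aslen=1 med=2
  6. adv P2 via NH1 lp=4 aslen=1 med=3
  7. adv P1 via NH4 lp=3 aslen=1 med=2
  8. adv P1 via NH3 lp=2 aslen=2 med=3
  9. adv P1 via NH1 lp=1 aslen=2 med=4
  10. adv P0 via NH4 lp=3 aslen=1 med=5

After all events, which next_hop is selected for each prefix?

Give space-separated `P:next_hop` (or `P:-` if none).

Answer: P0:NH4 P1:NH2 P2:NH1

Derivation:
Op 1: best P0=NH0 P1=- P2=-
Op 2: best P0=NH0 P1=NH2 P2=-
Op 3: best P0=NH0 P1=NH2 P2=NH2
Op 4: best P0=NH0 P1=NH2 P2=-
Op 5: best P0=NH0 P1=NH2 P2=-
Op 6: best P0=NH0 P1=NH2 P2=NH1
Op 7: best P0=NH0 P1=NH2 P2=NH1
Op 8: best P0=NH0 P1=NH2 P2=NH1
Op 9: best P0=NH0 P1=NH2 P2=NH1
Op 10: best P0=NH4 P1=NH2 P2=NH1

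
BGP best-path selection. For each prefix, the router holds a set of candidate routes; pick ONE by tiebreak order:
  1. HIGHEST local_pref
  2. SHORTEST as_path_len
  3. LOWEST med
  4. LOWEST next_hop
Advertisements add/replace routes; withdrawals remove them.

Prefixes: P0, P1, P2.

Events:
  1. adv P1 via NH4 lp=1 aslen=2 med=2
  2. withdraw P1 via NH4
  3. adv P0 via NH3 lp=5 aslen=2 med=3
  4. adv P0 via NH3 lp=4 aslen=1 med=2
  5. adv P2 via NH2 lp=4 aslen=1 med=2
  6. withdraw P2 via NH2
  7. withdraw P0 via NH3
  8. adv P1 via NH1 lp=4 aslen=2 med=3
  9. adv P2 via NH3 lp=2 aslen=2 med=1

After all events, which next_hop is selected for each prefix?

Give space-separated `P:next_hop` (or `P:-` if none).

Answer: P0:- P1:NH1 P2:NH3

Derivation:
Op 1: best P0=- P1=NH4 P2=-
Op 2: best P0=- P1=- P2=-
Op 3: best P0=NH3 P1=- P2=-
Op 4: best P0=NH3 P1=- P2=-
Op 5: best P0=NH3 P1=- P2=NH2
Op 6: best P0=NH3 P1=- P2=-
Op 7: best P0=- P1=- P2=-
Op 8: best P0=- P1=NH1 P2=-
Op 9: best P0=- P1=NH1 P2=NH3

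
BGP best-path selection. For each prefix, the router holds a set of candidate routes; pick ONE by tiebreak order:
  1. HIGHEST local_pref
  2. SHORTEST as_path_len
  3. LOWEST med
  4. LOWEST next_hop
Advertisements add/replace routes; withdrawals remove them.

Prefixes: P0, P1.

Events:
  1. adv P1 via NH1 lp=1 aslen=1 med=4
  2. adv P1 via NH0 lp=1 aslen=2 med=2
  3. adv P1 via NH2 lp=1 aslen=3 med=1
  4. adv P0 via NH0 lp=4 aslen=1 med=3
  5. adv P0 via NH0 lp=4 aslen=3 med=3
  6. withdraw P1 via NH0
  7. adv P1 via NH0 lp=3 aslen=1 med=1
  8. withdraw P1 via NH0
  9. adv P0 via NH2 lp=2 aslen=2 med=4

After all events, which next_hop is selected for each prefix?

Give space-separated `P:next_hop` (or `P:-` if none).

Answer: P0:NH0 P1:NH1

Derivation:
Op 1: best P0=- P1=NH1
Op 2: best P0=- P1=NH1
Op 3: best P0=- P1=NH1
Op 4: best P0=NH0 P1=NH1
Op 5: best P0=NH0 P1=NH1
Op 6: best P0=NH0 P1=NH1
Op 7: best P0=NH0 P1=NH0
Op 8: best P0=NH0 P1=NH1
Op 9: best P0=NH0 P1=NH1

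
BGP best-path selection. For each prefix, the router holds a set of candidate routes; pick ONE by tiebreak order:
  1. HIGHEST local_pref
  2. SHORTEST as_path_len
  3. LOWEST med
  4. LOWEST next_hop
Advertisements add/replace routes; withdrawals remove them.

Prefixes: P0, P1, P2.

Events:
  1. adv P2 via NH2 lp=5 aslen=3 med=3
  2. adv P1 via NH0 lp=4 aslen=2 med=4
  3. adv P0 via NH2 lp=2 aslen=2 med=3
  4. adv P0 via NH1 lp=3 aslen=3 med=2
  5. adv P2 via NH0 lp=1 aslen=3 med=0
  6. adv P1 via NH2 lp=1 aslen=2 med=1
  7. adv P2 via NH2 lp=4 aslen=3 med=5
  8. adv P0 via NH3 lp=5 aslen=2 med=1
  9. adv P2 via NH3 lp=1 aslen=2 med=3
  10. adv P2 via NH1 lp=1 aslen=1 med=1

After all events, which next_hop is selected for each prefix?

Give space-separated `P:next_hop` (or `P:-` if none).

Op 1: best P0=- P1=- P2=NH2
Op 2: best P0=- P1=NH0 P2=NH2
Op 3: best P0=NH2 P1=NH0 P2=NH2
Op 4: best P0=NH1 P1=NH0 P2=NH2
Op 5: best P0=NH1 P1=NH0 P2=NH2
Op 6: best P0=NH1 P1=NH0 P2=NH2
Op 7: best P0=NH1 P1=NH0 P2=NH2
Op 8: best P0=NH3 P1=NH0 P2=NH2
Op 9: best P0=NH3 P1=NH0 P2=NH2
Op 10: best P0=NH3 P1=NH0 P2=NH2

Answer: P0:NH3 P1:NH0 P2:NH2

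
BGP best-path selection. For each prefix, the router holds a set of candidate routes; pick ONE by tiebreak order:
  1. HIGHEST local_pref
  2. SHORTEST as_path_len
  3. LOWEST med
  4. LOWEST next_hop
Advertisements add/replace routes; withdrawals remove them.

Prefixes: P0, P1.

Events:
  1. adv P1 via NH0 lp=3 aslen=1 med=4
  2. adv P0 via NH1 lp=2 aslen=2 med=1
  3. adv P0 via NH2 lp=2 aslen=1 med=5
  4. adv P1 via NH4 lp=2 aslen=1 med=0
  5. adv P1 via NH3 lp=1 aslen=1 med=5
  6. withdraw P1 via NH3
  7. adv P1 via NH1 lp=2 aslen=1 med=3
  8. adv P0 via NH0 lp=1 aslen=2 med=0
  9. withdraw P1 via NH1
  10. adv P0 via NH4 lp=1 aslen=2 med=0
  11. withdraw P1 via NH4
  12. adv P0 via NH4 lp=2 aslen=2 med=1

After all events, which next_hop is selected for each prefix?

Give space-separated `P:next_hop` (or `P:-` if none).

Answer: P0:NH2 P1:NH0

Derivation:
Op 1: best P0=- P1=NH0
Op 2: best P0=NH1 P1=NH0
Op 3: best P0=NH2 P1=NH0
Op 4: best P0=NH2 P1=NH0
Op 5: best P0=NH2 P1=NH0
Op 6: best P0=NH2 P1=NH0
Op 7: best P0=NH2 P1=NH0
Op 8: best P0=NH2 P1=NH0
Op 9: best P0=NH2 P1=NH0
Op 10: best P0=NH2 P1=NH0
Op 11: best P0=NH2 P1=NH0
Op 12: best P0=NH2 P1=NH0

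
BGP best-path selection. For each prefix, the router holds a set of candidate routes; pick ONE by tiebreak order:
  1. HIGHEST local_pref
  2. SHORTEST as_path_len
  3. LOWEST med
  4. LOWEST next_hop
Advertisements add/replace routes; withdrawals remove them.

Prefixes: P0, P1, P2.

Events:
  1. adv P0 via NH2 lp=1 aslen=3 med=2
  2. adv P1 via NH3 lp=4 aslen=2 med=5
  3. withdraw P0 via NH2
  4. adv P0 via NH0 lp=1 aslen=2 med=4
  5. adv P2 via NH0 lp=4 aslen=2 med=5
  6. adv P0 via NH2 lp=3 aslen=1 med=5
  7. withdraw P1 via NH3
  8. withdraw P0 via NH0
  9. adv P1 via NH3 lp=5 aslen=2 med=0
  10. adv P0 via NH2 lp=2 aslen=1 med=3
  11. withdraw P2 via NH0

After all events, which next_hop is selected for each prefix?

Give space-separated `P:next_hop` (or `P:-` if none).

Answer: P0:NH2 P1:NH3 P2:-

Derivation:
Op 1: best P0=NH2 P1=- P2=-
Op 2: best P0=NH2 P1=NH3 P2=-
Op 3: best P0=- P1=NH3 P2=-
Op 4: best P0=NH0 P1=NH3 P2=-
Op 5: best P0=NH0 P1=NH3 P2=NH0
Op 6: best P0=NH2 P1=NH3 P2=NH0
Op 7: best P0=NH2 P1=- P2=NH0
Op 8: best P0=NH2 P1=- P2=NH0
Op 9: best P0=NH2 P1=NH3 P2=NH0
Op 10: best P0=NH2 P1=NH3 P2=NH0
Op 11: best P0=NH2 P1=NH3 P2=-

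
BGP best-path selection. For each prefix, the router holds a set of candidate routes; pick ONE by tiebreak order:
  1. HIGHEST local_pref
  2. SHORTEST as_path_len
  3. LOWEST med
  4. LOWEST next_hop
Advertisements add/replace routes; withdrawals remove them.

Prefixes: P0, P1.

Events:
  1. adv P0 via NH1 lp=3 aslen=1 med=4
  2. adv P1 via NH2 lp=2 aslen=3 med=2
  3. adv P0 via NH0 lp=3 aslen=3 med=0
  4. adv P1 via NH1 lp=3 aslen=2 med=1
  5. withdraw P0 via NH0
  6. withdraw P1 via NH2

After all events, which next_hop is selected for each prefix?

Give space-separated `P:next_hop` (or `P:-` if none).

Op 1: best P0=NH1 P1=-
Op 2: best P0=NH1 P1=NH2
Op 3: best P0=NH1 P1=NH2
Op 4: best P0=NH1 P1=NH1
Op 5: best P0=NH1 P1=NH1
Op 6: best P0=NH1 P1=NH1

Answer: P0:NH1 P1:NH1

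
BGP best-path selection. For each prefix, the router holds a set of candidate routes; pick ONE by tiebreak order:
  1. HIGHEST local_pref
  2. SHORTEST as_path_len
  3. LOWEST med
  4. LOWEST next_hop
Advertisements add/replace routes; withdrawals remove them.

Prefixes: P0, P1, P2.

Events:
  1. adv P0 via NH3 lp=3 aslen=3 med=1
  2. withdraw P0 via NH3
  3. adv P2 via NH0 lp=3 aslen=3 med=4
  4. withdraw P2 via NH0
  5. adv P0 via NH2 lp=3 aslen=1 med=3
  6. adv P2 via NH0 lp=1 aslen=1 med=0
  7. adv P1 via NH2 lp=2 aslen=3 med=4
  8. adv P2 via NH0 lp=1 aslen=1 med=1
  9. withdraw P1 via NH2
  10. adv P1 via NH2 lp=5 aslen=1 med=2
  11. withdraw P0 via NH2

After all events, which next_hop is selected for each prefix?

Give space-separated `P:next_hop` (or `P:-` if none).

Answer: P0:- P1:NH2 P2:NH0

Derivation:
Op 1: best P0=NH3 P1=- P2=-
Op 2: best P0=- P1=- P2=-
Op 3: best P0=- P1=- P2=NH0
Op 4: best P0=- P1=- P2=-
Op 5: best P0=NH2 P1=- P2=-
Op 6: best P0=NH2 P1=- P2=NH0
Op 7: best P0=NH2 P1=NH2 P2=NH0
Op 8: best P0=NH2 P1=NH2 P2=NH0
Op 9: best P0=NH2 P1=- P2=NH0
Op 10: best P0=NH2 P1=NH2 P2=NH0
Op 11: best P0=- P1=NH2 P2=NH0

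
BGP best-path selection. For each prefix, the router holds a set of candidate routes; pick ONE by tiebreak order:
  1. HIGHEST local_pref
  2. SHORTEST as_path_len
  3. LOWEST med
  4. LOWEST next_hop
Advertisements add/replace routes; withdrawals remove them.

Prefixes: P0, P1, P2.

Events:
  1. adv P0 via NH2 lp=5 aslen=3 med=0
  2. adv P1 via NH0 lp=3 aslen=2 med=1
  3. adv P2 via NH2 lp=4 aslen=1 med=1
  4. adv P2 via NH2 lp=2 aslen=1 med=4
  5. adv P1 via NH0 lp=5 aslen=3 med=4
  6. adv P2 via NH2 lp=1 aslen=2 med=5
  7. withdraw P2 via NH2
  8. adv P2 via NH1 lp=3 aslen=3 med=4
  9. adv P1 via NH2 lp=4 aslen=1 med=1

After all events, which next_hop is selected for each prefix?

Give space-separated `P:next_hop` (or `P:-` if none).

Answer: P0:NH2 P1:NH0 P2:NH1

Derivation:
Op 1: best P0=NH2 P1=- P2=-
Op 2: best P0=NH2 P1=NH0 P2=-
Op 3: best P0=NH2 P1=NH0 P2=NH2
Op 4: best P0=NH2 P1=NH0 P2=NH2
Op 5: best P0=NH2 P1=NH0 P2=NH2
Op 6: best P0=NH2 P1=NH0 P2=NH2
Op 7: best P0=NH2 P1=NH0 P2=-
Op 8: best P0=NH2 P1=NH0 P2=NH1
Op 9: best P0=NH2 P1=NH0 P2=NH1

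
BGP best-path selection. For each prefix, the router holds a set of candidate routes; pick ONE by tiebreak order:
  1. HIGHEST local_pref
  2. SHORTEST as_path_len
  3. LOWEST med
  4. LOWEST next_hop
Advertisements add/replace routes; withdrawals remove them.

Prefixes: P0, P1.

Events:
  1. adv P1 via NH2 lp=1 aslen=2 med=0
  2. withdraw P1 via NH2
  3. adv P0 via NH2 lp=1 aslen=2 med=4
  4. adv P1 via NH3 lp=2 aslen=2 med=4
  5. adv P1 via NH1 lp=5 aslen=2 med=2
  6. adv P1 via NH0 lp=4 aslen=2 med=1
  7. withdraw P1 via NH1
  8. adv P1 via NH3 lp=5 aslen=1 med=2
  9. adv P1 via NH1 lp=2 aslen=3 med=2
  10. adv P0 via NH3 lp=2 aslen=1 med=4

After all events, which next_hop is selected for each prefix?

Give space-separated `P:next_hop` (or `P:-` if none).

Answer: P0:NH3 P1:NH3

Derivation:
Op 1: best P0=- P1=NH2
Op 2: best P0=- P1=-
Op 3: best P0=NH2 P1=-
Op 4: best P0=NH2 P1=NH3
Op 5: best P0=NH2 P1=NH1
Op 6: best P0=NH2 P1=NH1
Op 7: best P0=NH2 P1=NH0
Op 8: best P0=NH2 P1=NH3
Op 9: best P0=NH2 P1=NH3
Op 10: best P0=NH3 P1=NH3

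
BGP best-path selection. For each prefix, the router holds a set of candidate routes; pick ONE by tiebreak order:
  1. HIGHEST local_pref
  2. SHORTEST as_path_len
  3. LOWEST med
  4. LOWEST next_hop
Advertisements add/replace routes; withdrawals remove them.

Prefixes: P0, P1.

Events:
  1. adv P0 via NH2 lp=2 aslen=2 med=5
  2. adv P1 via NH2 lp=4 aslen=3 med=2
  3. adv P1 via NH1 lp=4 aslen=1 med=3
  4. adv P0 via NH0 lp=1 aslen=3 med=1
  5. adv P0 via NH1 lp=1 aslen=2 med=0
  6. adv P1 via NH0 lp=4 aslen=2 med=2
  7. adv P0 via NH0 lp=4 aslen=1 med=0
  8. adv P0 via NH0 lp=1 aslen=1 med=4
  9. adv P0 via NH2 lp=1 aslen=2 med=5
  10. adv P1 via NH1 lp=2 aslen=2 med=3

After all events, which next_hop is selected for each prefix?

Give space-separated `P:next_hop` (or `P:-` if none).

Op 1: best P0=NH2 P1=-
Op 2: best P0=NH2 P1=NH2
Op 3: best P0=NH2 P1=NH1
Op 4: best P0=NH2 P1=NH1
Op 5: best P0=NH2 P1=NH1
Op 6: best P0=NH2 P1=NH1
Op 7: best P0=NH0 P1=NH1
Op 8: best P0=NH2 P1=NH1
Op 9: best P0=NH0 P1=NH1
Op 10: best P0=NH0 P1=NH0

Answer: P0:NH0 P1:NH0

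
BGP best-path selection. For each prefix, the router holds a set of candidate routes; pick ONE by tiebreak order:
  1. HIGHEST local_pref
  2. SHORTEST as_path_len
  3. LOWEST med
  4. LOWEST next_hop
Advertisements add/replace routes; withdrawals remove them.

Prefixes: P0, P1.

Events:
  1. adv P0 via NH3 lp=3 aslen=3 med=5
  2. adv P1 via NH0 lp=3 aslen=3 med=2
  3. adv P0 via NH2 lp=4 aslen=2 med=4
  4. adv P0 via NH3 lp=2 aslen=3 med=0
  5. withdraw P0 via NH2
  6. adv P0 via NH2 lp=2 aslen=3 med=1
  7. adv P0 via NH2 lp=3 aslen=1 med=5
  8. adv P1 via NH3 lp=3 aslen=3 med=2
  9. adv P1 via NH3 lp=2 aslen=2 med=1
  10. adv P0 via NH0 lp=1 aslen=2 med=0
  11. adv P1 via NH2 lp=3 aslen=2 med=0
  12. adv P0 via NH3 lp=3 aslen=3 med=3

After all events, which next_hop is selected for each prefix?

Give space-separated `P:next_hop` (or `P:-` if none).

Op 1: best P0=NH3 P1=-
Op 2: best P0=NH3 P1=NH0
Op 3: best P0=NH2 P1=NH0
Op 4: best P0=NH2 P1=NH0
Op 5: best P0=NH3 P1=NH0
Op 6: best P0=NH3 P1=NH0
Op 7: best P0=NH2 P1=NH0
Op 8: best P0=NH2 P1=NH0
Op 9: best P0=NH2 P1=NH0
Op 10: best P0=NH2 P1=NH0
Op 11: best P0=NH2 P1=NH2
Op 12: best P0=NH2 P1=NH2

Answer: P0:NH2 P1:NH2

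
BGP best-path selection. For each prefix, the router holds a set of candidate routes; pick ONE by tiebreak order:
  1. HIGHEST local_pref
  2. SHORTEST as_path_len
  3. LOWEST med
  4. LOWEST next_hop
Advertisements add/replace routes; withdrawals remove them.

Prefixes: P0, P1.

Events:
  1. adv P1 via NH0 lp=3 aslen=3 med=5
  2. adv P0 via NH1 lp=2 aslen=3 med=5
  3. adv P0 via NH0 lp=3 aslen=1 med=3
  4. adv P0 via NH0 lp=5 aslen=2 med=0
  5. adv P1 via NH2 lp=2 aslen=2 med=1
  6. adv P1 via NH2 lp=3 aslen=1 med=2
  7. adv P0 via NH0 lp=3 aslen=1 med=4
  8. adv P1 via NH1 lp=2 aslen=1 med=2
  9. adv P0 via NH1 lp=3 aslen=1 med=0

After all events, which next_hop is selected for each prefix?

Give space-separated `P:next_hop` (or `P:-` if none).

Op 1: best P0=- P1=NH0
Op 2: best P0=NH1 P1=NH0
Op 3: best P0=NH0 P1=NH0
Op 4: best P0=NH0 P1=NH0
Op 5: best P0=NH0 P1=NH0
Op 6: best P0=NH0 P1=NH2
Op 7: best P0=NH0 P1=NH2
Op 8: best P0=NH0 P1=NH2
Op 9: best P0=NH1 P1=NH2

Answer: P0:NH1 P1:NH2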